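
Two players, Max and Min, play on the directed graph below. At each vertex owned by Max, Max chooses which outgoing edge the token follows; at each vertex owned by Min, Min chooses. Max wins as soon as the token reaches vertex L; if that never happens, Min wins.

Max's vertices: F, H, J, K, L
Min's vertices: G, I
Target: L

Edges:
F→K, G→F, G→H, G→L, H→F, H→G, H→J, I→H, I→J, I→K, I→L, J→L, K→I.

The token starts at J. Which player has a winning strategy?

Max

A0 = {L}
A1: add {J} — J (Max) has J→L.
J ∈ A1, so Max can force the target.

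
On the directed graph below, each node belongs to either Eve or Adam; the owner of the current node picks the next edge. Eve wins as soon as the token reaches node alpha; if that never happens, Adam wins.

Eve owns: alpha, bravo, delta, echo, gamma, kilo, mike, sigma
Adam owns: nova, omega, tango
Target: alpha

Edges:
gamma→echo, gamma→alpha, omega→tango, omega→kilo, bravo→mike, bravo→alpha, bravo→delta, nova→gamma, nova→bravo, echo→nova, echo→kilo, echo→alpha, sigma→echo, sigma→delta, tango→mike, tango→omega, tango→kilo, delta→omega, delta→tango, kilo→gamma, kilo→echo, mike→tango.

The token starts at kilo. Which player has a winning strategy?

A0 = {alpha}
A1: add {bravo, echo, gamma} — gamma (Eve) has gamma→alpha; bravo (Eve) has bravo→alpha; echo (Eve) has echo→alpha.
A2: add {kilo, nova, sigma} — sigma (Eve) has sigma→echo; nova (Adam): all of {gamma, bravo} already in; kilo (Eve) has kilo→gamma.
A3 = A2; e.g. mike (Eve) has no edge into A2. Fixed point.
kilo ∈ A2, so Eve can force the target.

Eve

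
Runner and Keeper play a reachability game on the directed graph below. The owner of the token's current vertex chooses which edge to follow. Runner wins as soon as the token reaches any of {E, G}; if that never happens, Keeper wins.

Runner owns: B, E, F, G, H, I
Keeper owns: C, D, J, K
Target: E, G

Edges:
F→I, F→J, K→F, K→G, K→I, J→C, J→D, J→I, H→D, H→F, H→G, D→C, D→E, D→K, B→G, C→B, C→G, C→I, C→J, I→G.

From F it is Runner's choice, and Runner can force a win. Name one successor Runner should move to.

A0 = {E, G}
A1: add {B, H, I} — B (Runner) has B→G; H (Runner) has H→G; I (Runner) has I→G.
A2: add {F} — F (Runner) has F→I.
A3: add {K} — K (Keeper): all of {F, G, I} already in.
A4 = A3; e.g. C (Keeper) can still go to J. Fixed point.
From F, successor I is in the attractor (rank 1); the other successor J is not.

I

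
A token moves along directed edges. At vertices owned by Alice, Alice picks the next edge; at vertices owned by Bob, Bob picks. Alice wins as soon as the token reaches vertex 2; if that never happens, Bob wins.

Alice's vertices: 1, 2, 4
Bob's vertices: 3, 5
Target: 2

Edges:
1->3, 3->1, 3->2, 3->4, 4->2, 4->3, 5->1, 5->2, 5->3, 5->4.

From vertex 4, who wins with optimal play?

A0 = {2}
A1: add {4} — 4 (Alice) has 4→2.
A2 = A1; e.g. 1 (Alice) has no edge into A1. Fixed point.
4 ∈ A1, so Alice can force the target.

Alice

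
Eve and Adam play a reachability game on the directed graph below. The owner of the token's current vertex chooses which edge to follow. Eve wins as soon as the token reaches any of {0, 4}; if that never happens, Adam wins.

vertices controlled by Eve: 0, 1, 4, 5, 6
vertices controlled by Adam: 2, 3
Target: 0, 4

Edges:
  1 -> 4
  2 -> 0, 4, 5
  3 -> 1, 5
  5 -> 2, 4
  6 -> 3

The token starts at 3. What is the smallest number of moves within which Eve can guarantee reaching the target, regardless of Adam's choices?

2

A0 = {0, 4}
A1: add {1, 5} — 1 (Eve) has 1→4; 5 (Eve) has 5→4.
A2: add {2, 3} — 2 (Adam): all of {0, 4, 5} already in; 3 (Adam): all of {1, 5} already in.
3 enters the attractor at level 2, so Eve can force the target in 2 moves from there.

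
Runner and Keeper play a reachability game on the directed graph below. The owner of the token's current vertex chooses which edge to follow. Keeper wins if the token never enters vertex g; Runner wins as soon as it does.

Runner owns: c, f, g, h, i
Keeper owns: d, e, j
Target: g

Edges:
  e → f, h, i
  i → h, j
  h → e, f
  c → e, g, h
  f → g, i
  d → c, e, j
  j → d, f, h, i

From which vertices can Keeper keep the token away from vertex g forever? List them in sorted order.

d, j

A0 = {g}
A1: add {c, f} — c (Runner) has c→g; f (Runner) has f→g.
A2: add {h} — h (Runner) has h→f.
A3: add {i} — i (Runner) has i→h.
A4: add {e} — e (Keeper): all of {f, h, i} already in.
A5 = A4; e.g. d (Keeper) can still go to j. Fixed point.
Runner's attractor = {c, e, f, g, h, i}; Keeper avoids the target exactly from the complement.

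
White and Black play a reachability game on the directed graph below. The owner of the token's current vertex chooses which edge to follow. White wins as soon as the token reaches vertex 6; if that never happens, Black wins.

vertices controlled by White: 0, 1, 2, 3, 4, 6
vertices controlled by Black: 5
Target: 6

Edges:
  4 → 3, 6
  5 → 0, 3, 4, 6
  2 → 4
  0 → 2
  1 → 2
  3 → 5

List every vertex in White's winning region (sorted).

A0 = {6}
A1: add {4} — 4 (White) has 4→6.
A2: add {2} — 2 (White) has 2→4.
A3: add {0, 1} — 0 (White) has 0→2; 1 (White) has 1→2.
A4 = A3; e.g. 3 (White) has no edge into A3. Fixed point.
White's winning region = {0, 1, 2, 4, 6}.

0, 1, 2, 4, 6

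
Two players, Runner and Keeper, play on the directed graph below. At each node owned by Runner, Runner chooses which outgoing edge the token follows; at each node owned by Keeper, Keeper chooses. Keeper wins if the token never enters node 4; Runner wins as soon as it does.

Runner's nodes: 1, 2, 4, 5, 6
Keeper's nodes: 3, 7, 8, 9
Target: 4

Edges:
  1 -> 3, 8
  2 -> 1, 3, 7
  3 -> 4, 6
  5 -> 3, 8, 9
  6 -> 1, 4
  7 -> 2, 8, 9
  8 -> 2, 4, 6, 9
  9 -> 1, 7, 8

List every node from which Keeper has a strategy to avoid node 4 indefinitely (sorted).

A0 = {4}
A1: add {6} — 6 (Runner) has 6→4.
A2: add {3} — 3 (Keeper): all of {4, 6} already in.
A3: add {1, 2, 5} — 1 (Runner) has 1→3; 2 (Runner) has 2→3; 5 (Runner) has 5→3.
A4 = A3; e.g. 7 (Keeper) can still go to 8. Fixed point.
Runner's attractor = {1, 2, 3, 4, 5, 6}; Keeper avoids the target exactly from the complement.

7, 8, 9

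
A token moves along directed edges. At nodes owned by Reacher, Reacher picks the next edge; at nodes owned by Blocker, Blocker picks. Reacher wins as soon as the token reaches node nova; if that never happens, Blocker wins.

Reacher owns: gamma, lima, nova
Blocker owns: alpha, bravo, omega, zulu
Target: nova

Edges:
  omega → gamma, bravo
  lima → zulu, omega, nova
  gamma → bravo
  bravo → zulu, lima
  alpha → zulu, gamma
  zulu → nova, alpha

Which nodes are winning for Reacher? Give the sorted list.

A0 = {nova}
A1: add {lima} — lima (Reacher) has lima→nova.
A2 = A1; e.g. zulu (Blocker) can still go to alpha. Fixed point.
Reacher's winning region = {lima, nova}.

lima, nova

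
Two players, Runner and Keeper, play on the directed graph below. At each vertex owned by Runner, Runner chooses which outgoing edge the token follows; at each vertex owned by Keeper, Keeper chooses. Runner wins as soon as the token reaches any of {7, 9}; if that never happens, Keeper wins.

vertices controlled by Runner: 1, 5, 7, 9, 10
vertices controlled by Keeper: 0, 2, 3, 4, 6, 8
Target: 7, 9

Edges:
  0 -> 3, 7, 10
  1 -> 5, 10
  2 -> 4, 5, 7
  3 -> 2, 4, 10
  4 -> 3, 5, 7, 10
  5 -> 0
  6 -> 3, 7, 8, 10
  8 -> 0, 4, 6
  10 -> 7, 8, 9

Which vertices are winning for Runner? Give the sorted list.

1, 7, 9, 10

A0 = {7, 9}
A1: add {10} — 10 (Runner) has 10→7.
A2: add {1} — 1 (Runner) has 1→10.
A3 = A2; e.g. 0 (Keeper) can still go to 3. Fixed point.
Runner's winning region = {1, 7, 9, 10}.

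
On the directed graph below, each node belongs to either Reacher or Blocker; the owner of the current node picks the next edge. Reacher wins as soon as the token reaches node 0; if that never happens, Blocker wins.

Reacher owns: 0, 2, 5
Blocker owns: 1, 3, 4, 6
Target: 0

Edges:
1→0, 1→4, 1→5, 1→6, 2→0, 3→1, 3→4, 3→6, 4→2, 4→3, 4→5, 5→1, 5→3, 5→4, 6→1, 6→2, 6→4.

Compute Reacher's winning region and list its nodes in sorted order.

0, 2

A0 = {0}
A1: add {2} — 2 (Reacher) has 2→0.
A2 = A1; e.g. 1 (Blocker) can still go to 4. Fixed point.
Reacher's winning region = {0, 2}.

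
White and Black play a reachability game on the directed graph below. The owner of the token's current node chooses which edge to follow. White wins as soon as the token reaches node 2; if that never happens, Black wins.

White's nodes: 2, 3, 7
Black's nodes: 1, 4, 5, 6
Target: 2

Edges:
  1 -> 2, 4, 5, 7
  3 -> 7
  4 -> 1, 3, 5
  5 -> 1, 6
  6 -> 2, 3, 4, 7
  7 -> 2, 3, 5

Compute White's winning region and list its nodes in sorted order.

2, 3, 7

A0 = {2}
A1: add {7} — 7 (White) has 7→2.
A2: add {3} — 3 (White) has 3→7.
A3 = A2; e.g. 1 (Black) can still go to 4. Fixed point.
White's winning region = {2, 3, 7}.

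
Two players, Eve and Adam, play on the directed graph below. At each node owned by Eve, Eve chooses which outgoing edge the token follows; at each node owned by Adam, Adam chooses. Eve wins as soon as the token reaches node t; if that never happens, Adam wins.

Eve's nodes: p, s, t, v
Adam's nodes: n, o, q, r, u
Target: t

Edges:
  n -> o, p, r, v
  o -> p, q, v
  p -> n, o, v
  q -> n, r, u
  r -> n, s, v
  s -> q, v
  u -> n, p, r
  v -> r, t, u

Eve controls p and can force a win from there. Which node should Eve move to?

A0 = {t}
A1: add {v} — v (Eve) has v→t.
A2: add {p, s} — p (Eve) has p→v; s (Eve) has s→v.
A3 = A2; e.g. n (Adam) can still go to o. Fixed point.
From p, successor v is in the attractor (rank 1); the other successors n, o are not.

v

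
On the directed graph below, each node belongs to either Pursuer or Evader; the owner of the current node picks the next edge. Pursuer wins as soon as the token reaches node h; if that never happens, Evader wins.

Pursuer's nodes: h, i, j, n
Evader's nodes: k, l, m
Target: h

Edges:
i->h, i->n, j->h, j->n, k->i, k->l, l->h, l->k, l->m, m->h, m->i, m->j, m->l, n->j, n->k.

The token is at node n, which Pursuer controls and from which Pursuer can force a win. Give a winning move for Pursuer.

A0 = {h}
A1: add {i, j} — i (Pursuer) has i→h; j (Pursuer) has j→h.
A2: add {n} — n (Pursuer) has n→j.
A3 = A2; e.g. k (Evader) can still go to l. Fixed point.
From n, successor j is in the attractor (rank 1); the other successor k is not.

j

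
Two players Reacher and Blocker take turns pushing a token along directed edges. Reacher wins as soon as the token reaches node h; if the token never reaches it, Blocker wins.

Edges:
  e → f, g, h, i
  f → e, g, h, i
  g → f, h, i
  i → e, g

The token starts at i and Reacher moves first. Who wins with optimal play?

Blocker

Track states (vertex, player-to-move).
A0 = {(h,Reacher), (h,Blocker)}
A1: add {(e,Reacher), (f,Reacher), (g,Reacher)}.
A2: add {(i,Blocker)}.
A3 = A2; e.g. (e,Blocker) stays out. (i,Reacher) never enters ⇒ Blocker avoids the target.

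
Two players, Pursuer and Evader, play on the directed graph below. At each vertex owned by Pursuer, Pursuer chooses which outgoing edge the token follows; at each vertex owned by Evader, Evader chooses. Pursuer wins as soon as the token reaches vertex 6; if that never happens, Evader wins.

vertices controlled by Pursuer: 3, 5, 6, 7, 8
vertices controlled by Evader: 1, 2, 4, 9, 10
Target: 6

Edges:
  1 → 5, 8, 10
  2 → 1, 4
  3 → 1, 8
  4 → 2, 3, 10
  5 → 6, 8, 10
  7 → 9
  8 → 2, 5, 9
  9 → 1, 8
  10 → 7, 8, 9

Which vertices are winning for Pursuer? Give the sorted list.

A0 = {6}
A1: add {5} — 5 (Pursuer) has 5→6.
A2: add {8} — 8 (Pursuer) has 8→5.
A3: add {3} — 3 (Pursuer) has 3→8.
A4 = A3; e.g. 1 (Evader) can still go to 10. Fixed point.
Pursuer's winning region = {3, 5, 6, 8}.

3, 5, 6, 8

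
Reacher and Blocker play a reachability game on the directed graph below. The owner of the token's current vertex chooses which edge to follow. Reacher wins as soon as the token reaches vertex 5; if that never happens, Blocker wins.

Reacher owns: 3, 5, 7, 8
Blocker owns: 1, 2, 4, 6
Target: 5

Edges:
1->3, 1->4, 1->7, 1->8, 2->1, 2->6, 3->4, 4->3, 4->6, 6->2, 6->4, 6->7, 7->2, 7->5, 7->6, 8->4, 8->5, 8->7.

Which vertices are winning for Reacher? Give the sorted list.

A0 = {5}
A1: add {7, 8} — 7 (Reacher) has 7→5; 8 (Reacher) has 8→5.
A2 = A1; e.g. 1 (Blocker) can still go to 3. Fixed point.
Reacher's winning region = {5, 7, 8}.

5, 7, 8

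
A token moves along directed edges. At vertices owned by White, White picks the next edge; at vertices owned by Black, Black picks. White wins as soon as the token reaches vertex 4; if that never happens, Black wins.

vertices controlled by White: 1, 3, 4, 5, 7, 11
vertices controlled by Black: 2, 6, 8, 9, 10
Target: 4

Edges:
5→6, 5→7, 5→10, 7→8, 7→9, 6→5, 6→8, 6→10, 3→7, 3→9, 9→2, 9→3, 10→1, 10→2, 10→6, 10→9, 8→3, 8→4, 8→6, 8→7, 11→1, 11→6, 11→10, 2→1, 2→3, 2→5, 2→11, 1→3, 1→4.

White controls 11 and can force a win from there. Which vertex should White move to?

A0 = {4}
A1: add {1} — 1 (White) has 1→4.
A2: add {11} — 11 (White) has 11→1.
A3 = A2; e.g. 2 (Black) can still go to 3. Fixed point.
From 11, successor 1 is in the attractor (rank 1); the other successors 6, 10 are not.

1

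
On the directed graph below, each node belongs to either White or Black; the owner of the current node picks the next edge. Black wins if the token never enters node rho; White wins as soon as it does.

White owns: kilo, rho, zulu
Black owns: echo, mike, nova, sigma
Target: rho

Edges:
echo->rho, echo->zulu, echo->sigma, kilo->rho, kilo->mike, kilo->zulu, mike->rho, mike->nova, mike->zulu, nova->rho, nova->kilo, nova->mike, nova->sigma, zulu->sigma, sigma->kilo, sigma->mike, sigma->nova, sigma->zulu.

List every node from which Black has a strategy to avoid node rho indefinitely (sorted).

echo, mike, nova, sigma, zulu

A0 = {rho}
A1: add {kilo} — kilo (White) has kilo→rho.
A2 = A1; e.g. echo (Black) can still go to zulu. Fixed point.
White's attractor = {kilo, rho}; Black avoids the target exactly from the complement.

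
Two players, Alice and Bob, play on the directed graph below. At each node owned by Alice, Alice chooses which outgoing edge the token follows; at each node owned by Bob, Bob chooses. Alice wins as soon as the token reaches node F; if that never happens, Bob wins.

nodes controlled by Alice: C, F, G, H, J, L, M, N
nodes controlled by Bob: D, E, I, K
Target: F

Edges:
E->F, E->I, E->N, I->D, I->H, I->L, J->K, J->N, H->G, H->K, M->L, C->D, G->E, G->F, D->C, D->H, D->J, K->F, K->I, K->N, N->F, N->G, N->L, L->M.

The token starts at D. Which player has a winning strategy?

Bob

A0 = {F}
A1: add {G, N} — G (Alice) has G→F; N (Alice) has N→F.
A2: add {H, J} — H (Alice) has H→G; J (Alice) has J→N.
A3 = A2; e.g. C (Alice) has no edge into A2. Fixed point.
D never enters the attractor, so Bob can avoid the target forever.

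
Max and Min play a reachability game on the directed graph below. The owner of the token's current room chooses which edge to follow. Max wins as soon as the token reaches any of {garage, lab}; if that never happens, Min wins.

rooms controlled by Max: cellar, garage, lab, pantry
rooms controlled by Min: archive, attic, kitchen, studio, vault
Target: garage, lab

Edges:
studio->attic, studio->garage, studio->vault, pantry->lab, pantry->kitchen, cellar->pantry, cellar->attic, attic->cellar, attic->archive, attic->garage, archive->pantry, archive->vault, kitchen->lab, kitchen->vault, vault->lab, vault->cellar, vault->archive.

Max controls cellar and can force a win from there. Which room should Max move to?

pantry

A0 = {garage, lab}
A1: add {pantry} — pantry (Max) has pantry→lab.
A2: add {cellar} — cellar (Max) has cellar→pantry.
A3 = A2; e.g. studio (Min) can still go to attic. Fixed point.
From cellar, successor pantry is in the attractor (rank 1); the other successor attic is not.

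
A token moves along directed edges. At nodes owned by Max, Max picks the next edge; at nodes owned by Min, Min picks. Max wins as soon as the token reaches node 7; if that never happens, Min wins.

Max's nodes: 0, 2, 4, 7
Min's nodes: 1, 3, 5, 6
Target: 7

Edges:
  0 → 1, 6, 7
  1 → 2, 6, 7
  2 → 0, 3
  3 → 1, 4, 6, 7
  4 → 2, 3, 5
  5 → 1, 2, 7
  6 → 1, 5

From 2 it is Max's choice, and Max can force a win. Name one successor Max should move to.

A0 = {7}
A1: add {0} — 0 (Max) has 0→7.
A2: add {2} — 2 (Max) has 2→0.
A3: add {4} — 4 (Max) has 4→2.
A4 = A3; e.g. 1 (Min) can still go to 6. Fixed point.
From 2, successor 0 is in the attractor (rank 1); the other successor 3 is not.

0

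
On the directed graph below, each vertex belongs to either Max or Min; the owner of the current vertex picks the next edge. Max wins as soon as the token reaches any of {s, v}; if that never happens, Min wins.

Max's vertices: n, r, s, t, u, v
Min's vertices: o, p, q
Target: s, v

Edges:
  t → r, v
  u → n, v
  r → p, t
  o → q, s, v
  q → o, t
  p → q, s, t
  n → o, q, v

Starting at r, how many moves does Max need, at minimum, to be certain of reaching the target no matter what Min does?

2

A0 = {s, v}
A1: add {n, t, u} — n (Max) has n→v; t (Max) has t→v; u (Max) has u→v.
A2: add {r} — r (Max) has r→t.
A3 = A2; e.g. o (Min) can still go to q. Fixed point.
r enters the attractor at level 2, so Max can force the target in 2 moves from there.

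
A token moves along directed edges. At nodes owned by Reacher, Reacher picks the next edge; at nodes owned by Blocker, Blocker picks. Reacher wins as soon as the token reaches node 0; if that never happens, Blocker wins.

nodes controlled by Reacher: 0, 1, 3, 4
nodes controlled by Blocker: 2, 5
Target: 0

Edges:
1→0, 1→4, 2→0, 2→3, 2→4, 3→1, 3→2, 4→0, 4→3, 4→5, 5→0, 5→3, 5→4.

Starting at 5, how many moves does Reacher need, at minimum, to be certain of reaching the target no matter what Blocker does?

A0 = {0}
A1: add {1, 4} — 1 (Reacher) has 1→0; 4 (Reacher) has 4→0.
A2: add {3} — 3 (Reacher) has 3→1.
A3: add {2, 5} — 2 (Blocker): all of {0, 3, 4} already in; 5 (Blocker): all of {0, 3, 4} already in.
A3 = all vertices. Fixed point.
5 enters the attractor at level 3, so Reacher can force the target in 3 moves from there.

3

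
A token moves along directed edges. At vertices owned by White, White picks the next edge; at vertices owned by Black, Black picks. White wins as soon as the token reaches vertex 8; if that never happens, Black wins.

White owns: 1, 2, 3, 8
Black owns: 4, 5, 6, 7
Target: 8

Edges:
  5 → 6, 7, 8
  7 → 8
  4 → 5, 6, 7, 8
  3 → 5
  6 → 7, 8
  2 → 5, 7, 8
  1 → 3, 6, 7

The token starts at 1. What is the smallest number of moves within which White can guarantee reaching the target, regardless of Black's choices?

A0 = {8}
A1: add {2, 7} — 2 (White) has 2→8; 7 (Black): all of {8} already in.
A2: add {1, 6} — 1 (White) has 1→7; 6 (Black): all of {7, 8} already in.
1 enters the attractor at level 2, so White can force the target in 2 moves from there.

2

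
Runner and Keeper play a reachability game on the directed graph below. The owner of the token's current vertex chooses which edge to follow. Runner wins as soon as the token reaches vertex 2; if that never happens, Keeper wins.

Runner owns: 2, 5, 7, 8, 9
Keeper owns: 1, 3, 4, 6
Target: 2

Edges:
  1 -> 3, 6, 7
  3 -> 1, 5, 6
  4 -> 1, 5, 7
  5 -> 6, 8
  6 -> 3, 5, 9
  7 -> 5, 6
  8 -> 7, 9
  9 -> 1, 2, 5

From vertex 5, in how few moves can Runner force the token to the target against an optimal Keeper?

3

A0 = {2}
A1: add {9} — 9 (Runner) has 9→2.
A2: add {8} — 8 (Runner) has 8→9.
A3: add {5} — 5 (Runner) has 5→8.
5 enters the attractor at level 3, so Runner can force the target in 3 moves from there.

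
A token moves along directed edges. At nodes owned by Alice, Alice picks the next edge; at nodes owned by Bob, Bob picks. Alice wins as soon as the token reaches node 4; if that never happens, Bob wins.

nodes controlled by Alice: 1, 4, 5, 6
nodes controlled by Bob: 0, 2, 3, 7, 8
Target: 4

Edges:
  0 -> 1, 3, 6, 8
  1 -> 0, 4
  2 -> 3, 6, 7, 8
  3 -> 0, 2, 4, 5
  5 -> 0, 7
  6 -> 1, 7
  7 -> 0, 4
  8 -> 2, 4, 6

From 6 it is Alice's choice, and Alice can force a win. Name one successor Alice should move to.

1

A0 = {4}
A1: add {1} — 1 (Alice) has 1→4.
A2: add {6} — 6 (Alice) has 6→1.
A3 = A2; e.g. 0 (Bob) can still go to 3. Fixed point.
From 6, successor 1 is in the attractor (rank 1); the other successor 7 is not.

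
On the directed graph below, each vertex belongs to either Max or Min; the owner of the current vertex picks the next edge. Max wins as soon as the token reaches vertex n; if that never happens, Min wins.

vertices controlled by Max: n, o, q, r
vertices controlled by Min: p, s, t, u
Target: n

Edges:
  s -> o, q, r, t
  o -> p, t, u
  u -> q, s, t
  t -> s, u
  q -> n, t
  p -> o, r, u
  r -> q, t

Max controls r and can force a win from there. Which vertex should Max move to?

A0 = {n}
A1: add {q} — q (Max) has q→n.
A2: add {r} — r (Max) has r→q.
A3 = A2; e.g. o (Max) has no edge into A2. Fixed point.
From r, successor q is in the attractor (rank 1); the other successor t is not.

q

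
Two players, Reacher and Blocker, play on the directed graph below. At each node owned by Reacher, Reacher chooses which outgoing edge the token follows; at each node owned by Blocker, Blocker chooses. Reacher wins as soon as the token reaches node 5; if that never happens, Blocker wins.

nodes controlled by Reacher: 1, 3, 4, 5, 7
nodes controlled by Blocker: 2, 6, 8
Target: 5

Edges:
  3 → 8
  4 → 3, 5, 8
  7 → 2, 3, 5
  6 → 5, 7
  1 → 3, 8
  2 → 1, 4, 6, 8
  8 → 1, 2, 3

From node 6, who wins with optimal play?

A0 = {5}
A1: add {4, 7} — 4 (Reacher) has 4→5; 7 (Reacher) has 7→5.
A2: add {6} — 6 (Blocker): all of {5, 7} already in.
A3 = A2; e.g. 1 (Reacher) has no edge into A2. Fixed point.
6 ∈ A2, so Reacher can force the target.

Reacher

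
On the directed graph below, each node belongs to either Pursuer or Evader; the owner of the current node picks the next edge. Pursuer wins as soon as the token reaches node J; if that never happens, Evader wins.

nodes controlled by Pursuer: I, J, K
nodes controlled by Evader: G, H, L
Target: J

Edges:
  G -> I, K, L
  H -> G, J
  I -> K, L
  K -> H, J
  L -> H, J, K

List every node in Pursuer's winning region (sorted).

I, J, K

A0 = {J}
A1: add {K} — K (Pursuer) has K→J.
A2: add {I} — I (Pursuer) has I→K.
A3 = A2; e.g. G (Evader) can still go to L. Fixed point.
Pursuer's winning region = {I, J, K}.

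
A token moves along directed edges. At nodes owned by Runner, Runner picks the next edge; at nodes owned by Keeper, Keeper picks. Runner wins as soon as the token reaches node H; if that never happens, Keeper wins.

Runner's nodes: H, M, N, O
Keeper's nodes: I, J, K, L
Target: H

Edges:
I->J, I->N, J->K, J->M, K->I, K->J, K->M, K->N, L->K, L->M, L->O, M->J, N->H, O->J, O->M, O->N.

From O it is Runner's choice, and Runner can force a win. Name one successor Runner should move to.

A0 = {H}
A1: add {N} — N (Runner) has N→H.
A2: add {O} — O (Runner) has O→N.
A3 = A2; e.g. I (Keeper) can still go to J. Fixed point.
From O, successor N is in the attractor (rank 1); the other successors J, M are not.

N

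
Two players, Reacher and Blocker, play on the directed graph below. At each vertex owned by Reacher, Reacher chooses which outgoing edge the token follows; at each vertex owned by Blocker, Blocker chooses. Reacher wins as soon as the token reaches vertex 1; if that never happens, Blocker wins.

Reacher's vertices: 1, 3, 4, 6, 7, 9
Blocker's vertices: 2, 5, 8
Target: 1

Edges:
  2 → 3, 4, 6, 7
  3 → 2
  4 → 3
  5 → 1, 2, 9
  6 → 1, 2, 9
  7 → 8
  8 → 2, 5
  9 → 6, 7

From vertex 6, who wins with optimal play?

A0 = {1}
A1: add {6} — 6 (Reacher) has 6→1.
6 ∈ A1, so Reacher can force the target.

Reacher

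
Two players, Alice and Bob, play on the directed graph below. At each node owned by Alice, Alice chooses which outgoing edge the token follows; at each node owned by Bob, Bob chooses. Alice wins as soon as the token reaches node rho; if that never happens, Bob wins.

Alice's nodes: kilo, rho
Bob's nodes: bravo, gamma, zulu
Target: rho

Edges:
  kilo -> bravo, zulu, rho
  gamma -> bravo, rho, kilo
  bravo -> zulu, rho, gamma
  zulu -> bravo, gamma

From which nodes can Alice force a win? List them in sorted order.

kilo, rho

A0 = {rho}
A1: add {kilo} — kilo (Alice) has kilo→rho.
A2 = A1; e.g. bravo (Bob) can still go to zulu. Fixed point.
Alice's winning region = {kilo, rho}.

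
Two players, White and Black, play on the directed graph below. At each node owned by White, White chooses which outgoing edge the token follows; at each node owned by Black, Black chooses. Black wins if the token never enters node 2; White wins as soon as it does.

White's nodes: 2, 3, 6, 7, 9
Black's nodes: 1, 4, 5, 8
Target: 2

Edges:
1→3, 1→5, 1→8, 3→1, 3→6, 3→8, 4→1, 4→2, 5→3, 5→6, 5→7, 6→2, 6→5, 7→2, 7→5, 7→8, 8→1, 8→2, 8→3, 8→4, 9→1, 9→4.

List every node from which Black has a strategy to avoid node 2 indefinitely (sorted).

A0 = {2}
A1: add {6, 7} — 6 (White) has 6→2; 7 (White) has 7→2.
A2: add {3} — 3 (White) has 3→6.
A3: add {5} — 5 (Black): all of {3, 6, 7} already in.
A4 = A3; e.g. 1 (Black) can still go to 8. Fixed point.
White's attractor = {2, 3, 5, 6, 7}; Black avoids the target exactly from the complement.

1, 4, 8, 9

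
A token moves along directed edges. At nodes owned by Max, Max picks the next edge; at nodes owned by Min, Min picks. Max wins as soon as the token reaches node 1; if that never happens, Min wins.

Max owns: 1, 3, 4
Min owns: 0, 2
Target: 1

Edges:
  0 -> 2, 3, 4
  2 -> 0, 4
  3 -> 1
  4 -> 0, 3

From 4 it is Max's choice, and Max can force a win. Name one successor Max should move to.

3

A0 = {1}
A1: add {3} — 3 (Max) has 3→1.
A2: add {4} — 4 (Max) has 4→3.
A3 = A2; e.g. 0 (Min) can still go to 2. Fixed point.
From 4, successor 3 is in the attractor (rank 1); the other successor 0 is not.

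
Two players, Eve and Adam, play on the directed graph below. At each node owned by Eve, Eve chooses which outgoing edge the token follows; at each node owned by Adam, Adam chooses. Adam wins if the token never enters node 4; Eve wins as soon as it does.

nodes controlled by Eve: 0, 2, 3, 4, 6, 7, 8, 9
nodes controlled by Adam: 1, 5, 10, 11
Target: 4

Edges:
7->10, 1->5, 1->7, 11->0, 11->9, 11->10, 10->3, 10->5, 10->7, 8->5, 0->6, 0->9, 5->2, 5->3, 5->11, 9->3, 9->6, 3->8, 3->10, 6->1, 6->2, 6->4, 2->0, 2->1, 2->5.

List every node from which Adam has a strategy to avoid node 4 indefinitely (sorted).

A0 = {4}
A1: add {6} — 6 (Eve) has 6→4.
A2: add {0, 9} — 0 (Eve) has 0→6; 9 (Eve) has 9→6.
A3: add {2} — 2 (Eve) has 2→0.
A4 = A3; e.g. 1 (Adam) can still go to 5. Fixed point.
Eve's attractor = {0, 2, 4, 6, 9}; Adam avoids the target exactly from the complement.

1, 3, 5, 7, 8, 10, 11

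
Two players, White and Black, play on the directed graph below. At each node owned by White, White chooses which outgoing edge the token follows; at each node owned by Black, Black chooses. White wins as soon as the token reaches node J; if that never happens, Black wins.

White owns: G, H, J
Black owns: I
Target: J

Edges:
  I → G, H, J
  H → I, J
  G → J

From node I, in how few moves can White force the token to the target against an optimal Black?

2

A0 = {J}
A1: add {G, H} — G (White) has G→J; H (White) has H→J.
A2: add {I} — I (Black): all of {G, H, J} already in.
A2 = all vertices. Fixed point.
I enters the attractor at level 2, so White can force the target in 2 moves from there.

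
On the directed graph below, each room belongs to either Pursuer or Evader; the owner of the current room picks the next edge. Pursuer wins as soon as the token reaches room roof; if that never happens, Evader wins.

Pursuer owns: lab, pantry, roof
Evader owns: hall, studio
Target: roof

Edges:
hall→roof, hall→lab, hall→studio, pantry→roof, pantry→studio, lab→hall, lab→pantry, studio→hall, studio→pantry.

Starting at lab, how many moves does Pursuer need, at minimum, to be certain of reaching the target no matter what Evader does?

2

A0 = {roof}
A1: add {pantry} — pantry (Pursuer) has pantry→roof.
A2: add {lab} — lab (Pursuer) has lab→pantry.
A3 = A2; e.g. hall (Evader) can still go to studio. Fixed point.
lab enters the attractor at level 2, so Pursuer can force the target in 2 moves from there.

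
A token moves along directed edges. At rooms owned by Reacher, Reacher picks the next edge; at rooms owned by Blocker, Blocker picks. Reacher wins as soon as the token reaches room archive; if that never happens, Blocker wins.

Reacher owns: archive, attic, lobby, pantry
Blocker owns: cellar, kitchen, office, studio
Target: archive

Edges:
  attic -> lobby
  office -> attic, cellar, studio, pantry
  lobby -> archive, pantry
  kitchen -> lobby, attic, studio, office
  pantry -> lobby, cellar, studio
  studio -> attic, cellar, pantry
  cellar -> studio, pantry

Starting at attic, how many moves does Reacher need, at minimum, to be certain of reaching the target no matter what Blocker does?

2

A0 = {archive}
A1: add {lobby} — lobby (Reacher) has lobby→archive.
A2: add {attic, pantry} — attic (Reacher) has attic→lobby; pantry (Reacher) has pantry→lobby.
A3 = A2; e.g. kitchen (Blocker) can still go to studio. Fixed point.
attic enters the attractor at level 2, so Reacher can force the target in 2 moves from there.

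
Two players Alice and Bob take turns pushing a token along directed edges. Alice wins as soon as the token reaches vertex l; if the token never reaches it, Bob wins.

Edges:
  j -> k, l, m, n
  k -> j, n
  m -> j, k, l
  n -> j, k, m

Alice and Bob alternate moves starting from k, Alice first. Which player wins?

Track states (vertex, player-to-move).
A0 = {(l,Alice), (l,Bob)}
A1: add {(j,Alice), (m,Alice)}.
A2 = A1; e.g. (j,Bob) stays out. (k,Alice) never enters ⇒ Bob avoids the target.

Bob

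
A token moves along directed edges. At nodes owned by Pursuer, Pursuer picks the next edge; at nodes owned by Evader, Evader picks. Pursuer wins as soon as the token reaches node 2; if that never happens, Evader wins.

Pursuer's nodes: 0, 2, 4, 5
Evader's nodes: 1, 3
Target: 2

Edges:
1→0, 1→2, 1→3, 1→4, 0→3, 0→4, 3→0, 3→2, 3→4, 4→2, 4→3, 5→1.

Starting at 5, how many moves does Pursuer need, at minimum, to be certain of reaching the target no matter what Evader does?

5

A0 = {2}
A1: add {4} — 4 (Pursuer) has 4→2.
A2: add {0} — 0 (Pursuer) has 0→4.
A3: add {3} — 3 (Evader): all of {0, 2, 4} already in.
A4: add {1} — 1 (Evader): all of {0, 2, 3, 4} already in.
A5: add {5} — 5 (Pursuer) has 5→1.
A5 = all vertices. Fixed point.
5 enters the attractor at level 5, so Pursuer can force the target in 5 moves from there.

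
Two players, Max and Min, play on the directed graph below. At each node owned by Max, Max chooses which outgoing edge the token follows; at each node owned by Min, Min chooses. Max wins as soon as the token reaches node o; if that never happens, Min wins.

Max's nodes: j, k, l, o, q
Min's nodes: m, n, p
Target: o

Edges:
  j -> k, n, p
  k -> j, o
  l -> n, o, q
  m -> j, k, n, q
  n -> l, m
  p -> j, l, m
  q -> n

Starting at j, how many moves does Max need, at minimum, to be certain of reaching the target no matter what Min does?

A0 = {o}
A1: add {k, l} — k (Max) has k→o; l (Max) has l→o.
A2: add {j} — j (Max) has j→k.
A3 = A2; e.g. m (Min) can still go to n. Fixed point.
j enters the attractor at level 2, so Max can force the target in 2 moves from there.

2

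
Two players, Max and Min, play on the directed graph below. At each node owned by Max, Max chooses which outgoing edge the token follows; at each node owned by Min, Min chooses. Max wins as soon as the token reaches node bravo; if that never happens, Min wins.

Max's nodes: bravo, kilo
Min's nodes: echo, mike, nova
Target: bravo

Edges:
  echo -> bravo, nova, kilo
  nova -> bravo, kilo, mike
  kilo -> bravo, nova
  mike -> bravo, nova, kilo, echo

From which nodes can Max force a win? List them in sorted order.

bravo, kilo

A0 = {bravo}
A1: add {kilo} — kilo (Max) has kilo→bravo.
A2 = A1; e.g. nova (Min) can still go to mike. Fixed point.
Max's winning region = {bravo, kilo}.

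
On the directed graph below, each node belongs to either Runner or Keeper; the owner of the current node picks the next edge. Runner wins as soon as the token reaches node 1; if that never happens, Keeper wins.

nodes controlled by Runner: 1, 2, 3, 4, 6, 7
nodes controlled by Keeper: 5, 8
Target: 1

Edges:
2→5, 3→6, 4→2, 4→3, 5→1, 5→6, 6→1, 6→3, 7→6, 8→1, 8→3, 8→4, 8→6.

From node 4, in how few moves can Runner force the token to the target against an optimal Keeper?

A0 = {1}
A1: add {6} — 6 (Runner) has 6→1.
A2: add {3, 5, 7} — 3 (Runner) has 3→6; 5 (Keeper): all of {1, 6} already in; 7 (Runner) has 7→6.
A3: add {2, 4} — 2 (Runner) has 2→5; 4 (Runner) has 4→3.
4 enters the attractor at level 3, so Runner can force the target in 3 moves from there.

3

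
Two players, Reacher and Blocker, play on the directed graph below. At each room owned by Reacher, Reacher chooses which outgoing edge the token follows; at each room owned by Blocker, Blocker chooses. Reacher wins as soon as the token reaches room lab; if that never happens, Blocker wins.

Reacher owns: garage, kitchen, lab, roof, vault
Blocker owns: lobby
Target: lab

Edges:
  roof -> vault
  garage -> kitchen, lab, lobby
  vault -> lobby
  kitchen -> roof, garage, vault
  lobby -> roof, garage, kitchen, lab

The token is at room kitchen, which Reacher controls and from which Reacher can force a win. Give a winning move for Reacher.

garage

A0 = {lab}
A1: add {garage} — garage (Reacher) has garage→lab.
A2: add {kitchen} — kitchen (Reacher) has kitchen→garage.
A3 = A2; e.g. roof (Reacher) has no edge into A2. Fixed point.
From kitchen, successor garage is in the attractor (rank 1); the other successors roof, vault are not.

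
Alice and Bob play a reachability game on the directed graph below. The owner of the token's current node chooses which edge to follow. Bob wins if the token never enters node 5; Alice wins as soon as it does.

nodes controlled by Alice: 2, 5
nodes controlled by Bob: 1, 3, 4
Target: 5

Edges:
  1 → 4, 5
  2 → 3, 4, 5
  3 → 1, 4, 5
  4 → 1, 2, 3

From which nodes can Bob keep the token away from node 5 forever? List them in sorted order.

1, 3, 4

A0 = {5}
A1: add {2} — 2 (Alice) has 2→5.
A2 = A1; e.g. 1 (Bob) can still go to 4. Fixed point.
Alice's attractor = {2, 5}; Bob avoids the target exactly from the complement.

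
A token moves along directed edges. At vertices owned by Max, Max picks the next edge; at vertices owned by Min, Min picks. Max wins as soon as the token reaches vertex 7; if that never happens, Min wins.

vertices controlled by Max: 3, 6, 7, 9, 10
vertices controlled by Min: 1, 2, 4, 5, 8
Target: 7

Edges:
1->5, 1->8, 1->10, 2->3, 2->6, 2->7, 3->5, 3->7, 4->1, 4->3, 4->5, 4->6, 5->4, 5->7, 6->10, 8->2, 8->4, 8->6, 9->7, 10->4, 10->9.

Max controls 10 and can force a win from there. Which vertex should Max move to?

9

A0 = {7}
A1: add {3, 9} — 3 (Max) has 3→7; 9 (Max) has 9→7.
A2: add {10} — 10 (Max) has 10→9.
A3: add {6} — 6 (Max) has 6→10.
A4: add {2} — 2 (Min): all of {3, 6, 7} already in.
A5 = A4; e.g. 1 (Min) can still go to 5. Fixed point.
From 10, successor 9 is in the attractor (rank 1); the other successor 4 is not.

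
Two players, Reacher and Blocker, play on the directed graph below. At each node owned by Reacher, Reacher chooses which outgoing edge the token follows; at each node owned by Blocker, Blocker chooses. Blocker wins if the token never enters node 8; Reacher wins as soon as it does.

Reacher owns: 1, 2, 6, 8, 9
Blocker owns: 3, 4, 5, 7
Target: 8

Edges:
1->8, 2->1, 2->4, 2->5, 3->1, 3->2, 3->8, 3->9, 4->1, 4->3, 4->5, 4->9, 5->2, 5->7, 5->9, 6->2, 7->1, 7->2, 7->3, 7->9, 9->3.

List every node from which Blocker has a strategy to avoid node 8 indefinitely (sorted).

3, 4, 5, 7, 9

A0 = {8}
A1: add {1} — 1 (Reacher) has 1→8.
A2: add {2} — 2 (Reacher) has 2→1.
A3: add {6} — 6 (Reacher) has 6→2.
A4 = A3; e.g. 3 (Blocker) can still go to 9. Fixed point.
Reacher's attractor = {1, 2, 6, 8}; Blocker avoids the target exactly from the complement.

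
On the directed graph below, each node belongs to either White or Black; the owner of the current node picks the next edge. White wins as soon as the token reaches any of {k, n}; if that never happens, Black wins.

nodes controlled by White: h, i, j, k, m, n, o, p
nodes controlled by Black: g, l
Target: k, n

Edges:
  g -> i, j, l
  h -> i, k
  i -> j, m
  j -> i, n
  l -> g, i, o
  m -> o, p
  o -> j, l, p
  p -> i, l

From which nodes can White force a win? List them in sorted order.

A0 = {k, n}
A1: add {h, j} — h (White) has h→k; j (White) has j→n.
A2: add {i, o} — i (White) has i→j; o (White) has o→j.
A3: add {m, p} — m (White) has m→o; p (White) has p→i.
A4 = A3; e.g. g (Black) can still go to l. Fixed point.
White's winning region = {h, i, j, k, m, n, o, p}.

h, i, j, k, m, n, o, p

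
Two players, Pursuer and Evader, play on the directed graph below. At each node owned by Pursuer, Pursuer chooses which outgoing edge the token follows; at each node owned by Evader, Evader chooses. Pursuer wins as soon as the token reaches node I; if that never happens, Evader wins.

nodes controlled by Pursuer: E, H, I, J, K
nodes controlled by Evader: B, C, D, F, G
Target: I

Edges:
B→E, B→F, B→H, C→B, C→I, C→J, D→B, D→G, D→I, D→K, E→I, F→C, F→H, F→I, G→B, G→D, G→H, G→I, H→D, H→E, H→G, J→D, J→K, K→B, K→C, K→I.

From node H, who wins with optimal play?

A0 = {I}
A1: add {E, K} — E (Pursuer) has E→I; K (Pursuer) has K→I.
A2: add {H, J} — H (Pursuer) has H→E; J (Pursuer) has J→K.
A3 = A2; e.g. B (Evader) can still go to F. Fixed point.
H ∈ A2, so Pursuer can force the target.

Pursuer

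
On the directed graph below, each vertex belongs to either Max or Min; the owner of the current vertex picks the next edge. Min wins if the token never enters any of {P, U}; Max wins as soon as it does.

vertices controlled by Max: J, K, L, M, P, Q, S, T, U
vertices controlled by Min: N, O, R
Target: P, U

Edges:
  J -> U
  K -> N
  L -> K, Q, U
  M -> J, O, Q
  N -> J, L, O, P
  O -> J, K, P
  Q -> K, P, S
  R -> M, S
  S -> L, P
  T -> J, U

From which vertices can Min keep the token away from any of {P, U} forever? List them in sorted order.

K, N, O

A0 = {P, U}
A1: add {J, L, Q, S, T} — J (Max) has J→U; L (Max) has L→U; Q (Max) has Q→P; S (Max) has S→P; T (Max) has T→U.
A2: add {M} — M (Max) has M→J.
A3: add {R} — R (Min): all of {M, S} already in.
A4 = A3; e.g. K (Max) has no edge into A3. Fixed point.
Max's attractor = {J, L, M, P, Q, R, S, T, U}; Min avoids the target exactly from the complement.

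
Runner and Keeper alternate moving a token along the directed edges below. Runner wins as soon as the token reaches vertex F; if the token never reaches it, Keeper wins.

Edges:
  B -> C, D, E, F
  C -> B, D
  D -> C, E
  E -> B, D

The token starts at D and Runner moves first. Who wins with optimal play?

Track states (vertex, player-to-move).
A0 = {(F,Runner), (F,Keeper)}
A1: add {(B,Runner)}.
A2 = A1; e.g. (B,Keeper) stays out. (D,Runner) never enters ⇒ Keeper avoids the target.

Keeper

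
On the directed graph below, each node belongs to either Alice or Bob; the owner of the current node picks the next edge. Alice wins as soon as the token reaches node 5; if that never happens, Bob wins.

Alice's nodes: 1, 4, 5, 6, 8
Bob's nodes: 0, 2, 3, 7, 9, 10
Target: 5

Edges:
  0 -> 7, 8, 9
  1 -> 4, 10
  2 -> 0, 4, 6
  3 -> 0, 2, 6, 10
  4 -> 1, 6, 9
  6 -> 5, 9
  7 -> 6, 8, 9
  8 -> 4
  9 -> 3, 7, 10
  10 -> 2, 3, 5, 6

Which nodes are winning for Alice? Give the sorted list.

A0 = {5}
A1: add {6} — 6 (Alice) has 6→5.
A2: add {4} — 4 (Alice) has 4→6.
A3: add {1, 8} — 1 (Alice) has 1→4; 8 (Alice) has 8→4.
A4 = A3; e.g. 0 (Bob) can still go to 7. Fixed point.
Alice's winning region = {1, 4, 5, 6, 8}.

1, 4, 5, 6, 8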